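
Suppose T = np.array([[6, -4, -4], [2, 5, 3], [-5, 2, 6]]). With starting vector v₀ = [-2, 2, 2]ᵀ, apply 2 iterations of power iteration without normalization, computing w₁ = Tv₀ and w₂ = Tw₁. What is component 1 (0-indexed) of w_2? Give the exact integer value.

82

w1 = Tv₀ = (-28, 12, 26)
w2 = Tw1 = (-320, 82, 320)
The requested component of w2 is 82.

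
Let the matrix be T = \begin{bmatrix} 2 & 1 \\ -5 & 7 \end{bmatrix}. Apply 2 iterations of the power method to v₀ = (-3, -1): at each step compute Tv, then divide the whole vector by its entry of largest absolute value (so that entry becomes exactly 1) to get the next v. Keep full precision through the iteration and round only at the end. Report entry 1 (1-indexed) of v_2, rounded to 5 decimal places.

-0.06593

Tv0 = (-7.000000, 8.000000); divide by 8.000000 → v1 = (-0.875000, 1.000000)
Tv1 = (-0.750000, 11.375000); divide by 11.375000 → v2 = (-0.065934, 1.000000)
Requested entry of v2: -6/91 = -0.06593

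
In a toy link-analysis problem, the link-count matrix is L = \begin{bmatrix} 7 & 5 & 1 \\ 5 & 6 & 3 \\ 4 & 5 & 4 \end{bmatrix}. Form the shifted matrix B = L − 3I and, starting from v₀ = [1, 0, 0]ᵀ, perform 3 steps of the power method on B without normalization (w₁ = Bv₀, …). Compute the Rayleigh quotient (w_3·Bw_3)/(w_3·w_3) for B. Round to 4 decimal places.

10.4083

B = L − 3I has rows (4, 5, 1); (5, 3, 3); (4, 5, 1)
w1 = Bv₀ = (4·1 + 5·0 + 1·0; 5·1 + 3·0 + 3·0; 4·1 + 5·0 + 1·0) = (4, 5, 4)
w2 = Bw1 = (4·4 + 5·5 + 1·4; 5·4 + 3·5 + 3·4; 4·4 + 5·5 + 1·4) = (45, 47, 45)
w3 = Bw2 = (460, 501, 460)
Bw3 = (4805, 5183, 4805)
w3·Bw3 = 7017283; w3·w3 = 674201; μ ≈ 7017283/674201 = 10.4083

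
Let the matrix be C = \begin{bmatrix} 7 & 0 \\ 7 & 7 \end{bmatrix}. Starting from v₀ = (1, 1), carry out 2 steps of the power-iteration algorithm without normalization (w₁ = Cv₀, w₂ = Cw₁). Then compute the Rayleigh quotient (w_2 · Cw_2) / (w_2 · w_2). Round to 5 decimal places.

w1 = Cv₀ = (7·1 + 0·1; 7·1 + 7·1) = (7, 14)
w2 = Cw1 = (7·7 + 0·14; 7·7 + 7·14) = (49, 147)
Cw2 = (343, 1372)
w2·Cw2 = 49·343 + 147·1372 = 218491; w2·w2 = 49·49 + 147·147 = 24010
λ ≈ 218491/24010 = 9.10000

9.10000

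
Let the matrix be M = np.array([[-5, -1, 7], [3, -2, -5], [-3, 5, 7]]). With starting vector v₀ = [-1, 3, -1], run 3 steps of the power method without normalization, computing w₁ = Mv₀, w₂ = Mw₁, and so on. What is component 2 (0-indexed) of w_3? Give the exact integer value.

w1 = Mv₀ = ((-5)·(-1) + (-1)·3 + 7·(-1); 3·(-1) + (-2)·3 + (-5)·(-1); (-3)·(-1) + 5·3 + 7·(-1)) = (-5, -4, 11)
w2 = Mw1 = ((-5)·(-5) + (-1)·(-4) + 7·11; 3·(-5) + (-2)·(-4) + (-5)·11; (-3)·(-5) + 5·(-4) + 7·11) = (106, -62, 72)
w3 = Mw2 = (36, 82, -124)
The requested component of w3 is -124.

-124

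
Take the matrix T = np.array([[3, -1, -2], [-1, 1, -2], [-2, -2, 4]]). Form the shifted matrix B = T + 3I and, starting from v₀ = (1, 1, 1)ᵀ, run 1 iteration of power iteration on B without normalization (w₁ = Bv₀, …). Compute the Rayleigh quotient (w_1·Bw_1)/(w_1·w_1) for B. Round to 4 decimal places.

B = T + 3I has rows (6, -1, -2); (-1, 4, -2); (-2, -2, 7)
w1 = Bv₀ = (3, 1, 3)
Bw1 = (11, -5, 13)
w1·Bw1 = 67; w1·w1 = 19; μ ≈ 67/19 = 3.5263

3.5263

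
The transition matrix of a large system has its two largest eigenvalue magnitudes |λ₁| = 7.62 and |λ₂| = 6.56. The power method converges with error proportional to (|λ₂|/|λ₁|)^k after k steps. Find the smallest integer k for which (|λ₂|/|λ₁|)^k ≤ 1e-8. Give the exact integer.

123

|λ₂/λ₁| = 6.56/7.62 = 0.86089
Need k ≥ ln(1e-8) / ln(0.86089) = -18.4207 / -0.1498 ≈ 122.980
Smallest integer k satisfying the bound: 123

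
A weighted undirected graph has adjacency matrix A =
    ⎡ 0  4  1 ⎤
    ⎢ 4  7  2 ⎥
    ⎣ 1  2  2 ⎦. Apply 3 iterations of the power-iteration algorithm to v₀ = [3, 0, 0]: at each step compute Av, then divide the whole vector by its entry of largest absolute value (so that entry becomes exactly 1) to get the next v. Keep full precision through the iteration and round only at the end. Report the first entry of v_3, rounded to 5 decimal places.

0.43624

Av0 = (0.000000, 12.000000, 3.000000); divide by 12.000000 → v1 = (0.000000, 1.000000, 0.250000)
Av1 = (4.250000, 7.500000, 2.500000); divide by 7.500000 → v2 = (0.566667, 1.000000, 0.333333)
Av2 = (4.333333, 9.933333, 3.233333); divide by 9.933333 → v3 = (0.436242, 1.000000, 0.325503)
Requested entry of v3: 390/894 = 0.43624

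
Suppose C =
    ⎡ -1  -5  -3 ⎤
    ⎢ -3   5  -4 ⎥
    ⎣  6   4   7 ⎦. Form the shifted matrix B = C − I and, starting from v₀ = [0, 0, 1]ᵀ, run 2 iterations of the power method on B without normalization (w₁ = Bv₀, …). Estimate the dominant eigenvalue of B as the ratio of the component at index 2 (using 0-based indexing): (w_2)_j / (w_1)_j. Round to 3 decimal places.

0.333

B = C − I has rows (-2, -5, -3); (-3, 4, -4); (6, 4, 6)
w1 = Bv₀ = ((-2)·0 + (-5)·0 + (-3)·1; (-3)·0 + 4·0 + (-4)·1; 6·0 + 4·0 + 6·1) = (-3, -4, 6)
w2 = Bw1 = ((-2)·(-3) + (-5)·(-4) + (-3)·6; (-3)·(-3) + 4·(-4) + (-4)·6; 6·(-3) + 4·(-4) + 6·6) = (8, -31, 2)
Ratio: 2/6 = 0.333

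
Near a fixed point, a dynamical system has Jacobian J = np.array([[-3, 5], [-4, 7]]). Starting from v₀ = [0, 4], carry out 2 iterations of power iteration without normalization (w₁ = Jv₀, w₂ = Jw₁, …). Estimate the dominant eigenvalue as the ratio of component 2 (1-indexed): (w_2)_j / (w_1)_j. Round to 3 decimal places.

w1 = Jv₀ = ((-3)·0 + 5·4; (-4)·0 + 7·4) = (20, 28)
w2 = Jw1 = ((-3)·20 + 5·28; (-4)·20 + 7·28) = (80, 116)
Ratio at component: 116 / 28 = 4.143

λ ≈ 4.143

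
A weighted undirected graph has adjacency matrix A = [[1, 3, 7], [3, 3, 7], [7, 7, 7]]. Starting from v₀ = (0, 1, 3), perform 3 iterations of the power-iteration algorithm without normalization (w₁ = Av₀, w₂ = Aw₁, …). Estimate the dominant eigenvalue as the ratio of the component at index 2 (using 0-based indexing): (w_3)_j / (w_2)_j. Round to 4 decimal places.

λ ≈ 15.3158

w1 = Av₀ = (1·0 + 3·1 + 7·3; 3·0 + 3·1 + 7·3; 7·0 + 7·1 + 7·3) = (24, 24, 28)
w2 = Aw1 = (1·24 + 3·24 + 7·28; 3·24 + 3·24 + 7·28; 7·24 + 7·24 + 7·28) = (292, 340, 532)
w3 = Aw2 = (5036, 5620, 8148)
Ratio at component: 8148 / 532 = 15.3158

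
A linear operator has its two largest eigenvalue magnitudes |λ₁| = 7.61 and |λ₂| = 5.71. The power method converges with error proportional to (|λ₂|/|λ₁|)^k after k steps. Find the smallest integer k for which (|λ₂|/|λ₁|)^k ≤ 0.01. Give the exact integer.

17

|λ₂/λ₁| = 5.71/7.61 = 0.75033
Need k ≥ ln(0.01) / ln(0.75033) = -4.6052 / -0.2872 ≈ 16.032
Smallest integer k satisfying the bound: 17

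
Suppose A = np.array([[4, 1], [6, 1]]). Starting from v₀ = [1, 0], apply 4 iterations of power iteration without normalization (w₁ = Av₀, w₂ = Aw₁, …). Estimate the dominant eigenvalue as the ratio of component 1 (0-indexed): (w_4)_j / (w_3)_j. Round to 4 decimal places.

5.3704

w1 = Av₀ = (4·1 + 1·0; 6·1 + 1·0) = (4, 6)
w2 = Aw1 = (4·4 + 1·6; 6·4 + 1·6) = (22, 30)
w3 = Aw2 = (118, 162)
w4 = Aw3 = (634, 870)
Ratio at component: 870 / 162 = 5.3704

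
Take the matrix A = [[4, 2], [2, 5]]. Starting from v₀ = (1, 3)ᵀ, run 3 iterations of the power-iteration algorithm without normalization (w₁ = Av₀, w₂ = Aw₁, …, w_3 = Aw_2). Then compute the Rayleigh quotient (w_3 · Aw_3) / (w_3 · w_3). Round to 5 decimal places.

w1 = Av₀ = (10, 17)
w2 = Aw1 = (74, 105)
w3 = Aw2 = (506, 673)
Aw3 = (3370, 4377)
w3·Aw3 = 506·3370 + 673·4377 = 4650941; w3·w3 = 506·506 + 673·673 = 708965
λ ≈ 4650941/708965 = 6.56018

6.56018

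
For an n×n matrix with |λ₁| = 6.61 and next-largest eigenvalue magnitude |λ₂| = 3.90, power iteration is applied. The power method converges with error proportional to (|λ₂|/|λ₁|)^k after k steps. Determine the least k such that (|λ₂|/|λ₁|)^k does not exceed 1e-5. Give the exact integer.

22

|λ₂/λ₁| = 3.90/6.61 = 0.59002
Need k ≥ ln(1e-5) / ln(0.59002) = -11.5129 / -0.5276 ≈ 21.821
Smallest integer k satisfying the bound: 22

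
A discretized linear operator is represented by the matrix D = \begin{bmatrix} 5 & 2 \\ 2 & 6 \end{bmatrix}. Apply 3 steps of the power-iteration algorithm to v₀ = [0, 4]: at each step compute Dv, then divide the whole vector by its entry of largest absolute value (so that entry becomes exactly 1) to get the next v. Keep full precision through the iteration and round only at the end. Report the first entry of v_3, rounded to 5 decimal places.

0.66901

Dv0 = (8.000000, 24.000000); divide by 24.000000 → v1 = (0.333333, 1.000000)
Dv1 = (3.666667, 6.666667); divide by 6.666667 → v2 = (0.550000, 1.000000)
Dv2 = (4.750000, 7.100000); divide by 7.100000 → v3 = (0.669014, 1.000000)
Requested entry of v3: 760/1136 = 0.66901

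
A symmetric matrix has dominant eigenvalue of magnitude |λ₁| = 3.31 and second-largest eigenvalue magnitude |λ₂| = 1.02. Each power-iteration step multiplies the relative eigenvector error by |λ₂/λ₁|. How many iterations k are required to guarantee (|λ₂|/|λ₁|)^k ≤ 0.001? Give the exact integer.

6

|λ₂/λ₁| = 1.02/3.31 = 0.30816
Need k ≥ ln(0.001) / ln(0.30816) = -6.9078 / -1.1771 ≈ 5.868
Smallest integer k satisfying the bound: 6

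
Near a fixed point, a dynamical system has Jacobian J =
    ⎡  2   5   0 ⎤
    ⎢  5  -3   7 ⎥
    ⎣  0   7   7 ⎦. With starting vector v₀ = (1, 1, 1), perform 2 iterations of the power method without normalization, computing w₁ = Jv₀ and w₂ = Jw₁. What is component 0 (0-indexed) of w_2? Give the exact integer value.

59

w1 = Jv₀ = (2·1 + 5·1 + 0·1; 5·1 + (-3)·1 + 7·1; 0·1 + 7·1 + 7·1) = (7, 9, 14)
w2 = Jw1 = (2·7 + 5·9 + 0·14; 5·7 + (-3)·9 + 7·14; 0·7 + 7·9 + 7·14) = (59, 106, 161)
The requested component of w2 is 59.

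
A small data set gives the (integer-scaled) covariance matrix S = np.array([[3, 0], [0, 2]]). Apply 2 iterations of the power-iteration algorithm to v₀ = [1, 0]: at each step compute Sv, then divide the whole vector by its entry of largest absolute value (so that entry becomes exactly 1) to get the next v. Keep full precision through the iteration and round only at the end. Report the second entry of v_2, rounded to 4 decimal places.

0.0000

Sv0 = (3.00000, 0.00000); divide by 3.00000 → v1 = (1.00000, 0.00000)
Sv1 = (3.00000, 0.00000); divide by 3.00000 → v2 = (1.00000, 0.00000)
Requested entry of v2: 0/9 = 0.0000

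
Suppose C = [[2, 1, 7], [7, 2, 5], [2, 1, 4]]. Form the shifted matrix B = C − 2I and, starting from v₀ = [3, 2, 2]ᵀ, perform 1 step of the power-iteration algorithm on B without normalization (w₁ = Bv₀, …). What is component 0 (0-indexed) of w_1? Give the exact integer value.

B = C − 2I has rows (0, 1, 7); (7, 0, 5); (2, 1, 2)
w1 = Bv₀ = (16, 31, 12)
Requested component of w1: 16

16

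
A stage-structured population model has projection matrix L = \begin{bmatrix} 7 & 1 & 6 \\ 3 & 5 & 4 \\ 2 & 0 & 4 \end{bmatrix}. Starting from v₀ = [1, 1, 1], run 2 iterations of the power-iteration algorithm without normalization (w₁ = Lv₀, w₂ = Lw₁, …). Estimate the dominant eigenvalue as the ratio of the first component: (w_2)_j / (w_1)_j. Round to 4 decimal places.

w1 = Lv₀ = (7·1 + 1·1 + 6·1; 3·1 + 5·1 + 4·1; 2·1 + 0·1 + 4·1) = (14, 12, 6)
w2 = Lw1 = (7·14 + 1·12 + 6·6; 3·14 + 5·12 + 4·6; 2·14 + 0·12 + 4·6) = (146, 126, 52)
Ratio at component: 146 / 14 = 10.4286

λ ≈ 10.4286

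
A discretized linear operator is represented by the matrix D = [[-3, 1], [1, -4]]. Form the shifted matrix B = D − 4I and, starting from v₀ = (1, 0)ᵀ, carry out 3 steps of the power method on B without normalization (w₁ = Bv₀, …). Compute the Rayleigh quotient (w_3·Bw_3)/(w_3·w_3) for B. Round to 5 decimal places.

-7.94372

B = D − 4I has rows (-7, 1); (1, -8)
w1 = Bv₀ = (-7, 1)
w2 = Bw1 = (50, -15)
w3 = Bw2 = (-365, 170)
Bw3 = (2725, -1725)
w3·Bw3 = -1287875; w3·w3 = 162125; μ ≈ -1287875/162125 = -7.94372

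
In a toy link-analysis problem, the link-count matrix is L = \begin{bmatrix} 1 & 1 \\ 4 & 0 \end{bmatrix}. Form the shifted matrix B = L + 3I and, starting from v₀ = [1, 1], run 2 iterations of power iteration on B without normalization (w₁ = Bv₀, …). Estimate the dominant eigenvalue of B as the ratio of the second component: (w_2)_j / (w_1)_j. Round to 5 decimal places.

B = L + 3I has rows (4, 1); (4, 3)
w1 = Bv₀ = (4·1 + 1·1; 4·1 + 3·1) = (5, 7)
w2 = Bw1 = (4·5 + 1·7; 4·5 + 3·7) = (27, 41)
Ratio: 41/7 = 5.85714

5.85714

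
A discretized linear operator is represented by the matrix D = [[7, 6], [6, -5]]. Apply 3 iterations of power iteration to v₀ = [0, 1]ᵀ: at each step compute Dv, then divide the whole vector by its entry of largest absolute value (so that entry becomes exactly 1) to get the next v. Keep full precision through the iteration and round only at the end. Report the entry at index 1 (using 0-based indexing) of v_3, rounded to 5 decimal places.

-0.51778

Dv0 = (6.000000, -5.000000); divide by 6.000000 → v1 = (1.000000, -0.833333)
Dv1 = (2.000000, 10.166667); divide by 10.166667 → v2 = (0.196721, 1.000000)
Dv2 = (7.377049, -3.819672); divide by 7.377049 → v3 = (1.000000, -0.517778)
Requested entry of v3: -233/450 = -0.51778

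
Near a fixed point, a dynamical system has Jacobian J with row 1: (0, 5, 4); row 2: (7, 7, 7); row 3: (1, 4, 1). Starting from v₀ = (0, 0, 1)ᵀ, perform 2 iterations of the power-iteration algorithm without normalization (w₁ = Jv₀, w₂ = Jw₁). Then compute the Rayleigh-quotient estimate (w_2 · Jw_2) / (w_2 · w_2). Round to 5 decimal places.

w1 = Jv₀ = (4, 7, 1)
w2 = Jw1 = (39, 84, 33)
Jw2 = (552, 1092, 408)
w2·Jw2 = 39·552 + 84·1092 + 33·408 = 126720; w2·w2 = 39·39 + 84·84 + 33·33 = 9666
λ ≈ 126720/9666 = 13.10987

13.10987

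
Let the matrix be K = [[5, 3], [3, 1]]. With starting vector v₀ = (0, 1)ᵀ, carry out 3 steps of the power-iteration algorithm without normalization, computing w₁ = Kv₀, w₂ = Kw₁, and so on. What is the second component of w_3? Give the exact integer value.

w1 = Kv₀ = (3, 1)
w2 = Kw1 = (18, 10)
w3 = Kw2 = (120, 64)
The requested component of w3 is 64.

64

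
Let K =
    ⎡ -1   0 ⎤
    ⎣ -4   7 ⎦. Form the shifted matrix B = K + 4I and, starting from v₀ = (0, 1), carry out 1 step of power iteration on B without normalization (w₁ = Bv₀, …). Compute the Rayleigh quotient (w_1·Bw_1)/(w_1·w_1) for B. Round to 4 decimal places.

μ ≈ 11.0000

B = K + 4I has rows (3, 0); (-4, 11)
w1 = Bv₀ = (0, 11)
Bw1 = (0, 121)
w1·Bw1 = 1331; w1·w1 = 121; μ ≈ 1331/121 = 11.0000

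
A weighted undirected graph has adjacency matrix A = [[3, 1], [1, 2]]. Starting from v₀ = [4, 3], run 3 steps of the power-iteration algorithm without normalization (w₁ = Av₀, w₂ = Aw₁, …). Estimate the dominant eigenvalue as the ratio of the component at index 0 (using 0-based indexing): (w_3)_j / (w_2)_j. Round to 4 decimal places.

3.6364

w1 = Av₀ = (3·4 + 1·3; 1·4 + 2·3) = (15, 10)
w2 = Aw1 = (3·15 + 1·10; 1·15 + 2·10) = (55, 35)
w3 = Aw2 = (200, 125)
Ratio at component: 200 / 55 = 3.6364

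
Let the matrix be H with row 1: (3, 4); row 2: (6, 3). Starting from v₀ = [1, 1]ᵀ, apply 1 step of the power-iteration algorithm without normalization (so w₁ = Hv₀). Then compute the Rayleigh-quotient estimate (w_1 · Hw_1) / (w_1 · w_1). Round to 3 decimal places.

w1 = Hv₀ = (3·1 + 4·1; 6·1 + 3·1) = (7, 9)
Hw1 = (57, 69)
w1·Hw1 = 7·57 + 9·69 = 1020; w1·w1 = 7·7 + 9·9 = 130
λ ≈ 1020/130 = 7.846

7.846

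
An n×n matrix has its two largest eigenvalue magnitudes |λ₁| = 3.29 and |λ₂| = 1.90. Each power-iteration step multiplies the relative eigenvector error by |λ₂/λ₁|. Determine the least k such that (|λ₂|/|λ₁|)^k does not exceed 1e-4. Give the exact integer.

17

|λ₂/λ₁| = 1.90/3.29 = 0.57751
Need k ≥ ln(1e-4) / ln(0.57751) = -9.2103 / -0.5490 ≈ 16.776
Smallest integer k satisfying the bound: 17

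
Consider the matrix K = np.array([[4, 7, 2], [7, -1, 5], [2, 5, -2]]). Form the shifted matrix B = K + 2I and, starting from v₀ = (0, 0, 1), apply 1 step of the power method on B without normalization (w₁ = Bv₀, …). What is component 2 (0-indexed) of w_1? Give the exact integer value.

0

B = K + 2I has rows (6, 7, 2); (7, 1, 5); (2, 5, 0)
w1 = Bv₀ = (2, 5, 0)
Requested component of w1: 0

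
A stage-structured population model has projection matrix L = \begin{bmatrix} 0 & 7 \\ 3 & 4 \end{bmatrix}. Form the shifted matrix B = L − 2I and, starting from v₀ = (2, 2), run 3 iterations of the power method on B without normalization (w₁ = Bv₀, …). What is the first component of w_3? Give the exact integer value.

B = L − 2I has rows (-2, 7); (3, 2)
w1 = Bv₀ = ((-2)·2 + 7·2; 3·2 + 2·2) = (10, 10)
w2 = Bw1 = ((-2)·10 + 7·10; 3·10 + 2·10) = (50, 50)
w3 = Bw2 = (250, 250)
Requested component of w3: 250

250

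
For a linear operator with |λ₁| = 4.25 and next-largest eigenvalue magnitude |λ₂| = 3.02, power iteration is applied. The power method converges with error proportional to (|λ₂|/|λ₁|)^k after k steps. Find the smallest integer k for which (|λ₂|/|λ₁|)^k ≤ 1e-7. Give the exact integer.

|λ₂/λ₁| = 3.02/4.25 = 0.71059
Need k ≥ ln(1e-7) / ln(0.71059) = -16.1181 / -0.3417 ≈ 47.176
Smallest integer k satisfying the bound: 48

48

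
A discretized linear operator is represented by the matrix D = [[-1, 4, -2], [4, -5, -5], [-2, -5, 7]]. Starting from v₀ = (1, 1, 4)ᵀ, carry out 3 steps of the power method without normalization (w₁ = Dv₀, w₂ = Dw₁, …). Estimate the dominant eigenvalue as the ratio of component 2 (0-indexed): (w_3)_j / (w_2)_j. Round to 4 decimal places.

λ ≈ 8.3053

w1 = Dv₀ = (-5, -21, 21)
w2 = Dw1 = (-121, -20, 262)
w3 = Dw2 = (-483, -1694, 2176)
Ratio at component: 2176 / 262 = 8.3053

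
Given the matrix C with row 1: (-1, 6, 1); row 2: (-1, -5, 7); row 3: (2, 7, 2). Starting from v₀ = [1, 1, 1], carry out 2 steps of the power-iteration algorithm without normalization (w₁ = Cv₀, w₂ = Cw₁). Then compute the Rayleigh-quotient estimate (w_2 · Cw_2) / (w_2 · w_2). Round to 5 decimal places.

λ ≈ 3.95063

w1 = Cv₀ = ((-1)·1 + 6·1 + 1·1; (-1)·1 + (-5)·1 + 7·1; 2·1 + 7·1 + 2·1) = (6, 1, 11)
w2 = Cw1 = ((-1)·6 + 6·1 + 1·11; (-1)·6 + (-5)·1 + 7·11; 2·6 + 7·1 + 2·11) = (11, 66, 41)
Cw2 = (426, -54, 566)
w2·Cw2 = 11·426 + 66·(-54) + 41·566 = 24328; w2·w2 = 11·11 + 66·66 + 41·41 = 6158
λ ≈ 24328/6158 = 3.95063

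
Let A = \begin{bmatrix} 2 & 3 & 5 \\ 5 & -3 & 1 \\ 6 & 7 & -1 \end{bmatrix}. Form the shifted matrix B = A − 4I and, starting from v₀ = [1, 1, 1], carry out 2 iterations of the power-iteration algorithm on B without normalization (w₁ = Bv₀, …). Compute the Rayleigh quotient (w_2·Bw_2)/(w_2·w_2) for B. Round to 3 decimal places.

B = A − 4I has rows (-2, 3, 5); (5, -7, 1); (6, 7, -5)
w1 = Bv₀ = ((-2)·1 + 3·1 + 5·1; 5·1 + (-7)·1 + 1·1; 6·1 + 7·1 + (-5)·1) = (6, -1, 8)
w2 = Bw1 = ((-2)·6 + 3·(-1) + 5·8; 5·6 + (-7)·(-1) + 1·8; 6·6 + 7·(-1) + (-5)·8) = (25, 45, -11)
Bw2 = (30, -201, 520)
w2·Bw2 = -14015; w2·w2 = 2771; μ ≈ -14015/2771 = -5.058

μ ≈ -5.058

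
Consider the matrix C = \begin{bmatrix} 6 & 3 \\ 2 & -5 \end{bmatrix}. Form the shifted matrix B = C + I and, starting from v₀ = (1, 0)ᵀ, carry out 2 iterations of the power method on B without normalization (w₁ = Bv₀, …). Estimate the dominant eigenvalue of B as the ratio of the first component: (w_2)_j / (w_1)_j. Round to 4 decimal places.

7.8571

B = C + I has rows (7, 3); (2, -4)
w1 = Bv₀ = (7, 2)
w2 = Bw1 = (55, 6)
Ratio: 55/7 = 7.8571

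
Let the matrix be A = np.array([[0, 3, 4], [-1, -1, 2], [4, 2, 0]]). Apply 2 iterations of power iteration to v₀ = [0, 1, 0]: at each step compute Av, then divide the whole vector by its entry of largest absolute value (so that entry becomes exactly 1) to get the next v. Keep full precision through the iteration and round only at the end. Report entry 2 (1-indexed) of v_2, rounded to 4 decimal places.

0.2000

Av0 = (3.00000, -1.00000, 2.00000); divide by 3.00000 → v1 = (1.00000, -0.33333, 0.66667)
Av1 = (1.66667, 0.66667, 3.33333); divide by 3.33333 → v2 = (0.50000, 0.20000, 1.00000)
Requested entry of v2: 2/10 = 0.2000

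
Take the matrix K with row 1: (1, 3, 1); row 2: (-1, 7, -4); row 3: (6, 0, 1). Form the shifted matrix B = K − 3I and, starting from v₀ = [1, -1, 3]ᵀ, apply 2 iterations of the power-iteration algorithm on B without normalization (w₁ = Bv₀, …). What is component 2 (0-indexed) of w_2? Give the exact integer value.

B = K − 3I has rows (-2, 3, 1); (-1, 4, -4); (6, 0, -2)
w1 = Bv₀ = ((-2)·1 + 3·(-1) + 1·3; (-1)·1 + 4·(-1) + (-4)·3; 6·1 + 0·(-1) + (-2)·3) = (-2, -17, 0)
w2 = Bw1 = ((-2)·(-2) + 3·(-17) + 1·0; (-1)·(-2) + 4·(-17) + (-4)·0; 6·(-2) + 0·(-17) + (-2)·0) = (-47, -66, -12)
Requested component of w2: -12

-12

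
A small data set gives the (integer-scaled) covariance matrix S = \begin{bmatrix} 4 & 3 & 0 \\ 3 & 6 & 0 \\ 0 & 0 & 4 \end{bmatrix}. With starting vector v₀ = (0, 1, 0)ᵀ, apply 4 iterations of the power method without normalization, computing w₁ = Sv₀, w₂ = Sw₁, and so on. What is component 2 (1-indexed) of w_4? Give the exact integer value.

w1 = Sv₀ = (4·0 + 3·1 + 0·0; 3·0 + 6·1 + 0·0; 0·0 + 0·1 + 4·0) = (3, 6, 0)
w2 = Sw1 = (4·3 + 3·6 + 0·0; 3·3 + 6·6 + 0·0; 0·3 + 0·6 + 4·0) = (30, 45, 0)
w3 = Sw2 = (255, 360, 0)
w4 = Sw3 = (2100, 2925, 0)
The requested component of w4 is 2925.

2925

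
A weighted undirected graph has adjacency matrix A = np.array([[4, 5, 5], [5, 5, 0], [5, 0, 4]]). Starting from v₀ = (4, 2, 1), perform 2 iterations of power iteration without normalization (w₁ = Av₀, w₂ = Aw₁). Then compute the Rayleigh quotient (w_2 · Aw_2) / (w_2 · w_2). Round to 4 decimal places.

11.3368

w1 = Av₀ = (31, 30, 24)
w2 = Aw1 = (394, 305, 251)
Aw2 = (4356, 3495, 2974)
w2·Aw2 = 394·4356 + 305·3495 + 251·2974 = 3528713; w2·w2 = 394·394 + 305·305 + 251·251 = 311262
λ ≈ 3528713/311262 = 11.3368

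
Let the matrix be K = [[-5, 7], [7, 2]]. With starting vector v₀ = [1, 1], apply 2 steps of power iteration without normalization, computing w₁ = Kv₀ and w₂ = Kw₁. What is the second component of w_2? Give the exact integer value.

w1 = Kv₀ = ((-5)·1 + 7·1; 7·1 + 2·1) = (2, 9)
w2 = Kw1 = ((-5)·2 + 7·9; 7·2 + 2·9) = (53, 32)
The requested component of w2 is 32.

32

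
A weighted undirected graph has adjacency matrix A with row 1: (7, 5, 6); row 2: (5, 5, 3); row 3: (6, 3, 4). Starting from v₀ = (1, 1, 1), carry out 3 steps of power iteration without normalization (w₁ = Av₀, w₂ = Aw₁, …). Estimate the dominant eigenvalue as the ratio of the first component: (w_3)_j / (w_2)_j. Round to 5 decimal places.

w1 = Av₀ = (18, 13, 13)
w2 = Aw1 = (269, 194, 199)
w3 = Aw2 = (4047, 2912, 2992)
Ratio at component: 4047 / 269 = 15.04461

15.04461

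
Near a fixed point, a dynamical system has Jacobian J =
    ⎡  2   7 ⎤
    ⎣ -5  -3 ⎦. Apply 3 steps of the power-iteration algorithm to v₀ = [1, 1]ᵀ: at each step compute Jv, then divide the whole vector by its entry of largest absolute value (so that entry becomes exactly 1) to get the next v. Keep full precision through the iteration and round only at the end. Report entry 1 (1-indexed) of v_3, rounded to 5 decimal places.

Jv0 = (9.000000, -8.000000); divide by 9.000000 → v1 = (1.000000, -0.888889)
Jv1 = (-4.222222, -2.333333); divide by -4.222222 → v2 = (1.000000, 0.552632)
Jv2 = (5.868421, -6.657895); divide by -6.657895 → v3 = (-0.881423, 1.000000)
Requested entry of v3: -223/253 = -0.88142

-0.88142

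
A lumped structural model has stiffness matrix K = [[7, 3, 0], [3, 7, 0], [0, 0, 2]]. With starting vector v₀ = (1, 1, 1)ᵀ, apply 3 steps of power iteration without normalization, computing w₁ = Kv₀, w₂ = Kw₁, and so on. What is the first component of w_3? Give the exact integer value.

w1 = Kv₀ = (7·1 + 3·1 + 0·1; 3·1 + 7·1 + 0·1; 0·1 + 0·1 + 2·1) = (10, 10, 2)
w2 = Kw1 = (7·10 + 3·10 + 0·2; 3·10 + 7·10 + 0·2; 0·10 + 0·10 + 2·2) = (100, 100, 4)
w3 = Kw2 = (1000, 1000, 8)
The requested component of w3 is 1000.

1000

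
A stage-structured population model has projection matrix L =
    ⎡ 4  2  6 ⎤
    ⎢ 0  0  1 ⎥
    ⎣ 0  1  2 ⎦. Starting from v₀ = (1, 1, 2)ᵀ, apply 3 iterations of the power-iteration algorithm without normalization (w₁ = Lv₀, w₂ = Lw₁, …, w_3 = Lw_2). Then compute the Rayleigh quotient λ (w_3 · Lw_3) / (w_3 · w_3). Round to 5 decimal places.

4.38373

w1 = Lv₀ = (4·1 + 2·1 + 6·2; 0·1 + 0·1 + 1·2; 0·1 + 1·1 + 2·2) = (18, 2, 5)
w2 = Lw1 = (4·18 + 2·2 + 6·5; 0·18 + 0·2 + 1·5; 0·18 + 1·2 + 2·5) = (106, 5, 12)
w3 = Lw2 = (506, 12, 29)
Lw3 = (2222, 29, 70)
w3·Lw3 = 506·2222 + 12·29 + 29·70 = 1126710; w3·w3 = 506·506 + 12·12 + 29·29 = 257021
λ ≈ 1126710/257021 = 4.38373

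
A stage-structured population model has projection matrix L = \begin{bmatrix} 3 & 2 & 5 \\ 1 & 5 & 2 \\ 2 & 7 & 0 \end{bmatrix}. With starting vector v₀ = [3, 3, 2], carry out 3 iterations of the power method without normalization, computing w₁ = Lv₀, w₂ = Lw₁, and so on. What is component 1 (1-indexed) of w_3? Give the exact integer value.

w1 = Lv₀ = (3·3 + 2·3 + 5·2; 1·3 + 5·3 + 2·2; 2·3 + 7·3 + 0·2) = (25, 22, 27)
w2 = Lw1 = (3·25 + 2·22 + 5·27; 1·25 + 5·22 + 2·27; 2·25 + 7·22 + 0·27) = (254, 189, 204)
w3 = Lw2 = (2160, 1607, 1831)
The requested component of w3 is 2160.

2160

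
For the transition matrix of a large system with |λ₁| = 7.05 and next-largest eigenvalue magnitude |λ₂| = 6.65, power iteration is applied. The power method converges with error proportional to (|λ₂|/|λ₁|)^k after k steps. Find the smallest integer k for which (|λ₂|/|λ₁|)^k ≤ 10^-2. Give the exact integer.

|λ₂/λ₁| = 6.65/7.05 = 0.94326
Need k ≥ ln(10^-2) / ln(0.94326) = -4.6052 / -0.0584 ≈ 78.841
Smallest integer k satisfying the bound: 79

79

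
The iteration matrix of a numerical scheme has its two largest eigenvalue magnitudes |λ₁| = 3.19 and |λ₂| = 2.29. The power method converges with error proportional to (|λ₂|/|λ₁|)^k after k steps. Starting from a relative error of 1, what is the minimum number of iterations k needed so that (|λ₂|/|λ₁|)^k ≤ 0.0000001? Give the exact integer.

49

|λ₂/λ₁| = 2.29/3.19 = 0.71787
Need k ≥ ln(0.0000001) / ln(0.71787) = -16.1181 / -0.3315 ≈ 48.626
Smallest integer k satisfying the bound: 49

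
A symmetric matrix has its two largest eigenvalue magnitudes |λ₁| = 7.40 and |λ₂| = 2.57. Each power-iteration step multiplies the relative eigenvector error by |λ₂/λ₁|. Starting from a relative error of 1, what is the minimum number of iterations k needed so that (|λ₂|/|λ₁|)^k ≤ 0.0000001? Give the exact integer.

16

|λ₂/λ₁| = 2.57/7.40 = 0.34730
Need k ≥ ln(0.0000001) / ln(0.34730) = -16.1181 / -1.0576 ≈ 15.241
Smallest integer k satisfying the bound: 16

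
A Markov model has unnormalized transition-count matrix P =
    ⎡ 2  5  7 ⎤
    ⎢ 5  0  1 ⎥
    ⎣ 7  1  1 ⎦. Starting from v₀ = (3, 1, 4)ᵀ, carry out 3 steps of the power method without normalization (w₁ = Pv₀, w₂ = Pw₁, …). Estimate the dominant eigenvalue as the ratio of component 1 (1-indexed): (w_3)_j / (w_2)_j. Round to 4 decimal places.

λ ≈ 11.3831

w1 = Pv₀ = (2·3 + 5·1 + 7·4; 5·3 + 0·1 + 1·4; 7·3 + 1·1 + 1·4) = (39, 19, 26)
w2 = Pw1 = (2·39 + 5·19 + 7·26; 5·39 + 0·19 + 1·26; 7·39 + 1·19 + 1·26) = (355, 221, 318)
w3 = Pw2 = (4041, 2093, 3024)
Ratio at component: 4041 / 355 = 11.3831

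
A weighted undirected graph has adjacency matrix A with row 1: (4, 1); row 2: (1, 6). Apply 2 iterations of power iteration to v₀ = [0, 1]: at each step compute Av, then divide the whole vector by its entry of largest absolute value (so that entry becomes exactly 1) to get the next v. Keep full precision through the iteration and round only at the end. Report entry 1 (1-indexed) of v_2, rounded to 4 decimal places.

0.2703

Av0 = (1.00000, 6.00000); divide by 6.00000 → v1 = (0.16667, 1.00000)
Av1 = (1.66667, 6.16667); divide by 6.16667 → v2 = (0.27027, 1.00000)
Requested entry of v2: 10/37 = 0.2703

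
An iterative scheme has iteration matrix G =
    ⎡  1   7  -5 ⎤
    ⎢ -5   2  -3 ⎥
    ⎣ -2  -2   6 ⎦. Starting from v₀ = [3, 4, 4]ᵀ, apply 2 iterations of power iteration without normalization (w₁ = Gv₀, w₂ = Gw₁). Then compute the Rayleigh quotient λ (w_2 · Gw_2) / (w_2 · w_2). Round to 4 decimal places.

λ ≈ 5.4478

w1 = Gv₀ = (1·3 + 7·4 + (-5)·4; (-5)·3 + 2·4 + (-3)·4; (-2)·3 + (-2)·4 + 6·4) = (11, -19, 10)
w2 = Gw1 = (1·11 + 7·(-19) + (-5)·10; (-5)·11 + 2·(-19) + (-3)·10; (-2)·11 + (-2)·(-19) + 6·10) = (-172, -123, 76)
Gw2 = (-1413, 386, 1046)
w2·Gw2 = (-172)·(-1413) + (-123)·386 + 76·1046 = 275054; w2·w2 = (-172)·(-172) + (-123)·(-123) + 76·76 = 50489
λ ≈ 275054/50489 = 5.4478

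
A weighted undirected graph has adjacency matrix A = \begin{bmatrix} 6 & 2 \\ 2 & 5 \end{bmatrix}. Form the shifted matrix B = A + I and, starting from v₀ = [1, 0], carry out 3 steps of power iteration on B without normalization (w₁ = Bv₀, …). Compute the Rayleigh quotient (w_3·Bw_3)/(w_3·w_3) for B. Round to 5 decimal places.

B = A + I has rows (7, 2); (2, 6)
w1 = Bv₀ = (7, 2)
w2 = Bw1 = (53, 26)
w3 = Bw2 = (423, 262)
Bw3 = (3485, 2418)
w3·Bw3 = 2107671; w3·w3 = 247573; μ ≈ 2107671/247573 = 8.51333

8.51333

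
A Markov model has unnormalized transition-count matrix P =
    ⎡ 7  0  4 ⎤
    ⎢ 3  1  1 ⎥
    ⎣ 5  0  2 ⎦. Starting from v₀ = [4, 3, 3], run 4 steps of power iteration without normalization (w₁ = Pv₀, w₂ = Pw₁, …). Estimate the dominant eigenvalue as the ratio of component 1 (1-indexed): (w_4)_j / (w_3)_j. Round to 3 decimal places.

9.623

w1 = Pv₀ = (40, 18, 26)
w2 = Pw1 = (384, 164, 252)
w3 = Pw2 = (3696, 1568, 2424)
w4 = Pw3 = (35568, 15080, 23328)
Ratio at component: 35568 / 3696 = 9.623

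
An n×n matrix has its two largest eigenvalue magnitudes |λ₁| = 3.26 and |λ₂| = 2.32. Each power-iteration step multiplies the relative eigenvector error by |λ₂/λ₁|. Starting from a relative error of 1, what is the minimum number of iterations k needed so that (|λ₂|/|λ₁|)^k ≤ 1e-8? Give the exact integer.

|λ₂/λ₁| = 2.32/3.26 = 0.71166
Need k ≥ ln(1e-8) / ln(0.71166) = -18.4207 / -0.3402 ≈ 54.153
Smallest integer k satisfying the bound: 55

55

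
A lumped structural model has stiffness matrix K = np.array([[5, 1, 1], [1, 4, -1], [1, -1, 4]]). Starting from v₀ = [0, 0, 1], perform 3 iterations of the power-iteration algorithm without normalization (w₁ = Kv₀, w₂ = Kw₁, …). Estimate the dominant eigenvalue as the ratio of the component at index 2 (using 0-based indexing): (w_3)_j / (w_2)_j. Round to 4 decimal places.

w1 = Kv₀ = (5·0 + 1·0 + 1·1; 1·0 + 4·0 + (-1)·1; 1·0 + (-1)·0 + 4·1) = (1, -1, 4)
w2 = Kw1 = (5·1 + 1·(-1) + 1·4; 1·1 + 4·(-1) + (-1)·4; 1·1 + (-1)·(-1) + 4·4) = (8, -7, 18)
w3 = Kw2 = (51, -38, 87)
Ratio at component: 87 / 18 = 4.8333

4.8333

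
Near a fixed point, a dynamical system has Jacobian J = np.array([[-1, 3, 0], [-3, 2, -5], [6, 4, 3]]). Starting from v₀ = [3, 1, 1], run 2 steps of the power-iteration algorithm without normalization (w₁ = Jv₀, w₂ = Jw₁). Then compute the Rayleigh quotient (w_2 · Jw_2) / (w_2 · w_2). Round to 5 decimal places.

λ ≈ 1.79493

w1 = Jv₀ = ((-1)·3 + 3·1 + 0·1; (-3)·3 + 2·1 + (-5)·1; 6·3 + 4·1 + 3·1) = (0, -12, 25)
w2 = Jw1 = ((-1)·0 + 3·(-12) + 0·25; (-3)·0 + 2·(-12) + (-5)·25; 6·0 + 4·(-12) + 3·25) = (-36, -149, 27)
Jw2 = (-411, -325, -731)
w2·Jw2 = (-36)·(-411) + (-149)·(-325) + 27·(-731) = 43484; w2·w2 = (-36)·(-36) + (-149)·(-149) + 27·27 = 24226
λ ≈ 43484/24226 = 1.79493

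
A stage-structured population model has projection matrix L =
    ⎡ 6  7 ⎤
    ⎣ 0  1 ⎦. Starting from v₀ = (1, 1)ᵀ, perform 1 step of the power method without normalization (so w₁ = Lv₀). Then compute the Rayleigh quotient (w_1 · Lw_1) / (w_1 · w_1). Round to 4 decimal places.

λ ≈ 6.5059

w1 = Lv₀ = (6·1 + 7·1; 0·1 + 1·1) = (13, 1)
Lw1 = (85, 1)
w1·Lw1 = 13·85 + 1·1 = 1106; w1·w1 = 13·13 + 1·1 = 170
λ ≈ 1106/170 = 6.5059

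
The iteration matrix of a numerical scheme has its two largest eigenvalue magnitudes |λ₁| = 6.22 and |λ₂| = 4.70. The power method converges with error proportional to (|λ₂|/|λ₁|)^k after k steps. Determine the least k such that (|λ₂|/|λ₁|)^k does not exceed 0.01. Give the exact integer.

17

|λ₂/λ₁| = 4.70/6.22 = 0.75563
Need k ≥ ln(0.01) / ln(0.75563) = -4.6052 / -0.2802 ≈ 16.435
Smallest integer k satisfying the bound: 17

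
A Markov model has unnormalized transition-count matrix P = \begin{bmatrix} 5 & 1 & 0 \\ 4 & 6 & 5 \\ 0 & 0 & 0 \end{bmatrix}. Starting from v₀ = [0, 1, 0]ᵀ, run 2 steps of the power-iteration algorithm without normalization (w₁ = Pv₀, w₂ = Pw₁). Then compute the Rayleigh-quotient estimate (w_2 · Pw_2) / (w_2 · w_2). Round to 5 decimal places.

w1 = Pv₀ = (5·0 + 1·1 + 0·0; 4·0 + 6·1 + 5·0; 0·0 + 0·1 + 0·0) = (1, 6, 0)
w2 = Pw1 = (5·1 + 1·6 + 0·0; 4·1 + 6·6 + 5·0; 0·1 + 0·6 + 0·0) = (11, 40, 0)
Pw2 = (95, 284, 0)
w2·Pw2 = 11·95 + 40·284 + 0·0 = 12405; w2·w2 = 11·11 + 40·40 + 0·0 = 1721
λ ≈ 12405/1721 = 7.20802

λ ≈ 7.20802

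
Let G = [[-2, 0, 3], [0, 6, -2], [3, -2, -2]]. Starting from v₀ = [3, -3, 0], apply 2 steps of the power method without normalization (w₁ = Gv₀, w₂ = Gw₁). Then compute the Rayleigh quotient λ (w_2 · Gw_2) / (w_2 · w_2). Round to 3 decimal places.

w1 = Gv₀ = ((-2)·3 + 0·(-3) + 3·0; 0·3 + 6·(-3) + (-2)·0; 3·3 + (-2)·(-3) + (-2)·0) = (-6, -18, 15)
w2 = Gw1 = ((-2)·(-6) + 0·(-18) + 3·15; 0·(-6) + 6·(-18) + (-2)·15; 3·(-6) + (-2)·(-18) + (-2)·15) = (57, -138, -12)
Gw2 = (-150, -804, 471)
w2·Gw2 = 57·(-150) + (-138)·(-804) + (-12)·471 = 96750; w2·w2 = 57·57 + (-138)·(-138) + (-12)·(-12) = 22437
λ ≈ 96750/22437 = 4.312

4.312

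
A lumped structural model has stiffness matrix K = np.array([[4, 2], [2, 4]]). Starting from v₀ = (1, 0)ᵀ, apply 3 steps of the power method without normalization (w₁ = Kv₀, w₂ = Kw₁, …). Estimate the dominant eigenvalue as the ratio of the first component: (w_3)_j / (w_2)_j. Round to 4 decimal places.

w1 = Kv₀ = (4, 2)
w2 = Kw1 = (20, 16)
w3 = Kw2 = (112, 104)
Ratio at component: 112 / 20 = 5.6000

5.6000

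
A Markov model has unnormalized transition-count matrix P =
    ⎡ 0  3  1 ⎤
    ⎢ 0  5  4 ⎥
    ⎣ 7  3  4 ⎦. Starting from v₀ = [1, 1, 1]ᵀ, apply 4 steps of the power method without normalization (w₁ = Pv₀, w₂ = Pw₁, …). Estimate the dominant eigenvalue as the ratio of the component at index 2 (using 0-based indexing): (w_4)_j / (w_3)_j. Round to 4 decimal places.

w1 = Pv₀ = (0·1 + 3·1 + 1·1; 0·1 + 5·1 + 4·1; 7·1 + 3·1 + 4·1) = (4, 9, 14)
w2 = Pw1 = (0·4 + 3·9 + 1·14; 0·4 + 5·9 + 4·14; 7·4 + 3·9 + 4·14) = (41, 101, 111)
w3 = Pw2 = (414, 949, 1034)
w4 = Pw3 = (3881, 8881, 9881)
Ratio at component: 9881 / 1034 = 9.5561

9.5561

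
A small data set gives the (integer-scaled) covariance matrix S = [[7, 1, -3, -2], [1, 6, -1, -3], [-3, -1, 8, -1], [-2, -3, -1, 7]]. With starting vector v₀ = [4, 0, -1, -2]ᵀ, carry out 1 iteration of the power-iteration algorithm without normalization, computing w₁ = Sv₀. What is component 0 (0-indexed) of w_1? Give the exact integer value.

w1 = Sv₀ = (7·4 + 1·0 + (-3)·(-1) + (-2)·(-2); 1·4 + 6·0 + (-1)·(-1) + (-3)·(-2); (-3)·4 + (-1)·0 + 8·(-1) + (-1)·(-2); (-2)·4 + (-3)·0 + (-1)·(-1) + 7·(-2)) = (35, 11, -18, -21)
The requested component of w1 is 35.

35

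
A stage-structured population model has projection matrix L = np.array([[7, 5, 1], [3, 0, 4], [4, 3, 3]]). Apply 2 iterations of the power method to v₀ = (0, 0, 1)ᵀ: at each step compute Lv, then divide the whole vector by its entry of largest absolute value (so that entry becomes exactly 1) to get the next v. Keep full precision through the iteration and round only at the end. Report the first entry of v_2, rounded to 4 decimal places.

1.0000

Lv0 = (1.00000, 4.00000, 3.00000); divide by 4.00000 → v1 = (0.25000, 1.00000, 0.75000)
Lv1 = (7.50000, 3.75000, 6.25000); divide by 7.50000 → v2 = (1.00000, 0.50000, 0.83333)
Requested entry of v2: 30/30 = 1.0000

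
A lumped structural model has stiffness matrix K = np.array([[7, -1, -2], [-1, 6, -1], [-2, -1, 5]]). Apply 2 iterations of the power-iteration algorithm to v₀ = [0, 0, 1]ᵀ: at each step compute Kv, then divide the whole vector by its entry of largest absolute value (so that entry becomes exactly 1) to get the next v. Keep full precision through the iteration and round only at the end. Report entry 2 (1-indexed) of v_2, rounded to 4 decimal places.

-0.3000

Kv0 = (-2.00000, -1.00000, 5.00000); divide by 5.00000 → v1 = (-0.40000, -0.20000, 1.00000)
Kv1 = (-4.60000, -1.80000, 6.00000); divide by 6.00000 → v2 = (-0.76667, -0.30000, 1.00000)
Requested entry of v2: -9/30 = -0.3000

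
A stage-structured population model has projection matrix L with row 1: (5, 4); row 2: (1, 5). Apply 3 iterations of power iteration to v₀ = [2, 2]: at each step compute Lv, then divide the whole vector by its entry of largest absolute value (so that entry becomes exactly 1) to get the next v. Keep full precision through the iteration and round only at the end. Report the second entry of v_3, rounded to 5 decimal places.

0.52695

Lv0 = (18.000000, 12.000000); divide by 18.000000 → v1 = (1.000000, 0.666667)
Lv1 = (7.666667, 4.333333); divide by 7.666667 → v2 = (1.000000, 0.565217)
Lv2 = (7.260870, 3.826087); divide by 7.260870 → v3 = (1.000000, 0.526946)
Requested entry of v3: 528/1002 = 0.52695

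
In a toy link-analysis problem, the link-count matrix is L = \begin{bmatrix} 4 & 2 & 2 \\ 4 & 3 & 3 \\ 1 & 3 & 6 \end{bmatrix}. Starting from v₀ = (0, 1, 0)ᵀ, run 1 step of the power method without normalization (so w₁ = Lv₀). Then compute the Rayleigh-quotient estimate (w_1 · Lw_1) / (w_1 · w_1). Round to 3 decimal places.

λ ≈ 9.318

w1 = Lv₀ = (2, 3, 3)
Lw1 = (20, 26, 29)
w1·Lw1 = 2·20 + 3·26 + 3·29 = 205; w1·w1 = 2·2 + 3·3 + 3·3 = 22
λ ≈ 205/22 = 9.318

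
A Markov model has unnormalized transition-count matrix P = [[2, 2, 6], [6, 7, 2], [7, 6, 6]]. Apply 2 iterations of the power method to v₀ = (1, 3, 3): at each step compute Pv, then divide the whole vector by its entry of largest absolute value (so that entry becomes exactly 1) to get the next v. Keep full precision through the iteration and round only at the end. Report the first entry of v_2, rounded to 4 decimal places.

Pv0 = (26.00000, 33.00000, 43.00000); divide by 43.00000 → v1 = (0.60465, 0.76744, 1.00000)
Pv1 = (8.74419, 11.00000, 14.83721); divide by 14.83721 → v2 = (0.58934, 0.74138, 1.00000)
Requested entry of v2: 376/638 = 0.5893

0.5893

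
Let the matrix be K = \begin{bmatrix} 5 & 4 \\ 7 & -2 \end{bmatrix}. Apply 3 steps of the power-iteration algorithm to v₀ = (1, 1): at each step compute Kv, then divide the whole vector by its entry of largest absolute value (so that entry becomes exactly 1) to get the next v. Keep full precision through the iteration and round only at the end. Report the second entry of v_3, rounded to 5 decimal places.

0.64991

Kv0 = (9.000000, 5.000000); divide by 9.000000 → v1 = (1.000000, 0.555556)
Kv1 = (7.222222, 5.888889); divide by 7.222222 → v2 = (1.000000, 0.815385)
Kv2 = (8.261538, 5.369231); divide by 8.261538 → v3 = (1.000000, 0.649907)
Requested entry of v3: 349/537 = 0.64991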